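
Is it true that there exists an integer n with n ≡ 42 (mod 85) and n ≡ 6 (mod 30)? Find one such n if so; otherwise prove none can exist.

No such integer exists.

Reduce both congruences modulo 5, which divides 85 and 30: they say n ≡ 42 (mod 5) and n ≡ 6 (mod 5).
However 42 ≡ 2 and 6 ≡ 1 (mod 5), and 2 ≠ 1.
So no integer satisfies both congruences.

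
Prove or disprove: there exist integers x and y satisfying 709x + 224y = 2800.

709 and 224 are coprime, so 709x + 224y ranges over all of ℤ.
Dividing repeatedly: 709 = 3·224 + 37, 224 = 6·37 + 2, 37 = 18·2 + 1, 2 = 2·1 + 0.
Unwinding: 1 = 37 − 18·2 = 37 − 18·(224 − 6·37) = −18·224 + 109·37 = −18·224 + 109·(709 − 3·224) = 109·709 − 345·224, i.e. 709·109 + 224·(-345) = 1.
Scaling by 2800 gives the particular solution (x, y) = (305200, -966000).
The general solution is x = 305200 + 224k, y = -966000 − 709k; taking k = -1362 gives the smaller pair x = 112, y = -342.
Check: 709·112 + 224·(-342) = 79408 − 76608 = 2800. ✓

x = 112, y = -342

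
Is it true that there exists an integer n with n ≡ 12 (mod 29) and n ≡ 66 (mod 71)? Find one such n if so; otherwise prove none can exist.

The moduli 29 and 71 are coprime, so by the Chinese Remainder Theorem a unique solution modulo 2059 exists.
Any solution of the first congruence is n = 12 + 29t; substituting into the second, 29t ≡ 66 − 12 ≡ 54 (mod 71).
To invert 29 modulo 71: 71 = 2·29 + 13, 29 = 2·13 + 3, 13 = 4·3 + 1, 3 = 3·1 + 0, and unwinding, 1 = 13 − 4·3 = 13 − 4·(29 − 2·13) = −4·29 + 9·13 = −4·29 + 9·(71 − 2·29) = 9·71 − 22·29. Thus 29⁻¹ ≡ -22 ≡ 49 (mod 71).
Therefore t ≡ 49·54 = 2646 ≡ 19 (mod 71).
Taking t = 19 gives n = 12 + 29·19 = 563.
Check: 563 mod 29 = 12, 563 mod 71 = 66. ✓

n = 563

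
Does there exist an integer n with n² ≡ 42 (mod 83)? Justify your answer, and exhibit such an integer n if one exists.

83 is prime, so by Euler's criterion 42 is a square mod 83 iff 42^((83−1)/2) = 42^41 ≡ 1 (mod 83).
Squaring successively (mod 83): 42^2 = 1764 ≡ 21; 42^4 ≡ 21² = 441 ≡ 26; 42^8 ≡ 26² = 676 ≡ 12; 42^16 ≡ 12² = 144 ≡ 61; 42^32 ≡ 61² = 3721 ≡ 69.
Since 41 = 32 + 8 + 1, 42^41 ≡ 69 · 12 · 42; multiplying out mod 83: 69·12 = 828 ≡ 81, then 81·42 = 3402 ≡ 82. Thus 42^41 ≡ 82 ≡ −1 (mod 83).
The value −1 means 42 is a non-residue modulo 83, so n² ≡ 42 (mod 83) is impossible.

No, no such integer exists.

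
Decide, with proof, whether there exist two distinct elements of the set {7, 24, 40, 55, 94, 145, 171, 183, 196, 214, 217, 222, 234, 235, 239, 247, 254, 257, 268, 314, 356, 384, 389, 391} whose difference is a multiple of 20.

The pair (7, 247) works.

Both 7 and 247 leave remainder 7 on division by 20; their difference 240 = 12·20 is a multiple of 20.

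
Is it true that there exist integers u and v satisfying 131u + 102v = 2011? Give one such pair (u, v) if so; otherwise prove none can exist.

Since gcd(131, 102) = 1, every integer is an integer combination of 131 and 102.
Euclidean algorithm: 131 = 1·102 + 29, 102 = 3·29 + 15, 29 = 1·15 + 14, 15 = 1·14 + 1, 14 = 14·1 + 0.
Working back up the chain: 1 = 15 − 1·14 = 15 − (29 − 1·15) = −29 + 2·15 = −29 + 2·(102 − 3·29) = 2·102 − 7·29 = 2·102 − 7·(131 − 1·102) = −7·131 + 9·102. So 131·(-7) + 102·9 = 1.
Times 2011: 131·(-14077) + 102·18099 = 2011, so (-14077, 18099) solves it.
Adding 139·102 to u and subtracting 139·131 from v gives the tidier solution (101, -110).
Indeed 131·101 + 102·(-110) = 13231 − 11220 = 2011.

u = 101, v = -110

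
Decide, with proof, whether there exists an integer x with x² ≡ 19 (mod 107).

Take x = 74. Then 74² = 5476 = 51·107 + 19, so 74² ≡ 19 (mod 107).

x = 74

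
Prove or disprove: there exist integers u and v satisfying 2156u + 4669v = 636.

No, no such integers exist.

gcd(2156, 4669) = 7, so every integer of the form 2156u + 4669v is a multiple of 7.
But 636 = 7·90 + 6, so 7 ∤ 636.
Therefore 2156u + 4669v = 636 has no solution in integers.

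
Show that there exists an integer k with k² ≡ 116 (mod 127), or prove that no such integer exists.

No such integer exists.

127 is prime, so by Euler's criterion 116 is a square mod 127 iff 116^((127−1)/2) = 116^63 ≡ 1 (mod 127).
Squaring successively (mod 127): 116^2 = 13456 ≡ 121; 116^4 ≡ 121² = 14641 ≡ 36; 116^8 ≡ 36² = 1296 ≡ 26; 116^16 ≡ 26² = 676 ≡ 41; 116^32 ≡ 41² = 1681 ≡ 30.
Since 63 = 32 + 16 + 8 + 4 + 2 + 1, 116^63 ≡ 30 · 41 · 26 · 36 · 121 · 116; multiplying out mod 127: 30·41 = 1230 ≡ 87, then 87·26 = 2262 ≡ 103, then 103·36 = 3708 ≡ 25, then 25·121 = 3025 ≡ 104, then 104·116 = 12064 ≡ 126. Thus 116^63 ≡ 126 ≡ −1 (mod 127).
By Euler's criterion 116 is a quadratic non-residue mod 127: no k satisfies k² ≡ 116 (mod 127).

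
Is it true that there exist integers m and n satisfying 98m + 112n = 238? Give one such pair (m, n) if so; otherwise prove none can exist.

m = 7, n = -4

gcd(98, 112) = 14, and 14 divides 238, so integer solutions exist.
Dividing through by 14 reduces the equation to 7m + 8n = 17.
Euclidean algorithm: 8 = 1·7 + 1, 7 = 7·1 + 0.
Unwinding: 1 = 8 − 1·7, i.e. 7·(-1) + 8·1 = 1.
Multiplying through by 17: m = (-1)·17 = -17, n = 1·17 = 17 is a solution.
Shifting by a multiple of (8, −7) keeps it a solution: m = -17 + 3·8 = 7, n = 17 − 3·7 = -4.
Indeed 98·7 + 112·(-4) = 686 − 448 = 238.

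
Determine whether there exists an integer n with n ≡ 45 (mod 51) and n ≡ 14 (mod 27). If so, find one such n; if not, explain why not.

Reduce both congruences modulo 3, which divides 51 and 27: they say n ≡ 45 (mod 3) and n ≡ 14 (mod 3).
But 45 mod 3 = 0 while 14 mod 3 = 2, a contradiction.
Hence the system has no solution.

There is no such integer.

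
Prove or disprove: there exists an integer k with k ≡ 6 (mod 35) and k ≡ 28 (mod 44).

k = 776

gcd(35, 44) = 1, so the Chinese Remainder Theorem guarantees exactly one residue class mod 1540 satisfying both.
Any solution of the first congruence is k = 6 + 35t; substituting into the second, 35t ≡ 28 − 6 ≡ 22 (mod 44).
Note 35·39 = 1365 ≡ 1 (mod 44) (as 1365 − 1 = 31·44), so 35⁻¹ ≡ 39.
Multiplying by 39: t ≡ 39·22 = 858 ≡ 22 (mod 44).
Taking t = 22 gives k = 6 + 35·22 = 776.
Check: 776 mod 35 = 6, 776 mod 44 = 28. ✓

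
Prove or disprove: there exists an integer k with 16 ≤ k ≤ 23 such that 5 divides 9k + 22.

At k = 17 we get 9·17 + 22 = 175, and 175 = 5·35.

k = 17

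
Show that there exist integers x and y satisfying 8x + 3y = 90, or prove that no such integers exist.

x = 0, y = 30

Since gcd(8, 3) = 1, every integer is an integer combination of 8 and 3.
Dividing repeatedly: 8 = 2·3 + 2, 3 = 1·2 + 1, 2 = 2·1 + 0.
Back-substituting, 1 = 3 − 1·2 = 3 − (8 − 2·3) = −8 + 3·3; that is, 8·(-1) + 3·3 = 1.
Scaling by 90 gives the particular solution (x, y) = (-90, 270).
Adding 30·3 to x and subtracting 30·8 from y gives the tidier solution (0, 30).
Indeed 8·0 + 3·30 = 0 + 90 = 90.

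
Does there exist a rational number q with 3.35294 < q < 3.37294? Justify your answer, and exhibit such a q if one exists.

Scale by 11: the interval becomes (36.88234, 37.10234), which contains the integer 37.
So q = 37/11 works: it is a ratio of integers, and dividing 11·3.35294 < 37 < 11·3.37294 through by 11 gives 3.35294 < 37/11 < 3.37294.

q = 37/11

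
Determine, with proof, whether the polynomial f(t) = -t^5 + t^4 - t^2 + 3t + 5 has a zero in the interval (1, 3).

Yes, f has a root in the interval.

f(1) = 7 and f(3) = -157, which have opposite signs.
f is continuous everywhere (it is a polynomial), in particular on [1, 3].
By the Intermediate Value Theorem f must vanish at some point of (1, 3).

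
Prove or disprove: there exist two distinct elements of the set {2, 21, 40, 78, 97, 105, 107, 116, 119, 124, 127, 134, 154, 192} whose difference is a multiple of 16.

Residues mod 16: 2↦2, 21↦5, 40↦8, 78↦14, 97↦1, 105↦9, 107↦11, 116↦4, 119↦7, 124↦12, 127↦15, 134↦6, 154↦10, 192↦0.
These 14 residues are pairwise different, hence no difference of two elements is divisible by 16.

There is no such pair.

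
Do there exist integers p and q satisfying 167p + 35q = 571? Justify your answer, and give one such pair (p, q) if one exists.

p = 3, q = 2

167 and 35 are coprime, so 167p + 35q ranges over all of ℤ.
Euclidean algorithm: 167 = 4·35 + 27, 35 = 1·27 + 8, 27 = 3·8 + 3, 8 = 2·3 + 2, 3 = 1·2 + 1, 2 = 2·1 + 0.
Unwinding: 1 = 3 − 1·2 = 3 − (8 − 2·3) = −8 + 3·3 = −8 + 3·(27 − 3·8) = 3·27 − 10·8 = 3·27 − 10·(35 − 1·27) = −10·35 + 13·27 = −10·35 + 13·(167 − 4·35) = 13·167 − 62·35, i.e. 167·13 + 35·(-62) = 1.
Times 571: 167·7423 + 35·(-35402) = 571, so (7423, -35402) solves it.
Shifting by a multiple of (35, −167) keeps it a solution: p = 7423 − 212·35 = 3, q = -35402 + 212·167 = 2.
Check: 167·3 + 35·2 = 501 + 70 = 571. ✓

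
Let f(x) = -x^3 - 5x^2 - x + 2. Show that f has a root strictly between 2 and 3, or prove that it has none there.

No.

f(2) = -28 and f(3) = -73, both negative, so a sign-change argument is unavailable; we show f keeps this sign on the whole interval.
Substitute x = 2 + u, where 0 < u < 1 on the interval. Expanding, f(2 + u) = -u^3 - 11u^2 - 33u - 28.
The nonzero coefficients here are all negative, so for u > 0 every term is negative (or zero), and the constant term -28 is strictly negative.
Therefore f(x) < 0 throughout (2, 3), and f has no zero there.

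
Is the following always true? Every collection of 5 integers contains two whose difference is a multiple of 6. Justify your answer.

Try 5 consecutive integers, 12, 13, …, 16. Their remainders mod 6 are 0, 1, 2, 3, 4 — pairwise different, as any 5 ≤ 6 consecutive integers have distinct residues.
Any two of them differ by at most 4 < 6 and by at least 1, so no difference is a multiple of 6.

No, the set {12, 13, 14, 15, 16} is a counterexample.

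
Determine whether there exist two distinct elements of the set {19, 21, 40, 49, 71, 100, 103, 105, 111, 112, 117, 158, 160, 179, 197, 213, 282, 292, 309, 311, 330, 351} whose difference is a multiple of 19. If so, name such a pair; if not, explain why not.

Reduce each element mod 19: 19↦0, 21↦2, 40↦2, 49↦11, 71↦14, 100↦5, 103↦8, 105↦10, 111↦16, 112↦17, 117↦3, 158↦6, 160↦8, 179↦8, 197↦7, 213↦4, 282↦16, 292↦7, 309↦5, 311↦7, 330↦7, 351↦9. The residue 2 repeats (at 21 and 40), and 40 − 21 = 19 = 1·19.

Yes: 21 and 40.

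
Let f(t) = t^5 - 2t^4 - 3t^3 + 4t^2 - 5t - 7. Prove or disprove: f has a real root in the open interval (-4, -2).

f(-4) = -1267 and f(-2) = -21, both negative, so a sign-change argument is unavailable; we show f keeps this sign on the whole interval.
Substitute t = -2 − u, where 0 < u < 2 on the interval. Expanding, f(-2 − u) = -u^5 - 12u^4 - 53u^3 - 106u^2 - 87u - 21.
The nonzero coefficients here are all negative, so for u > 0 every term is negative (or zero), and the constant term -21 is strictly negative.
Therefore f(t) < 0 throughout (-4, -2), and f has no zero there.

No.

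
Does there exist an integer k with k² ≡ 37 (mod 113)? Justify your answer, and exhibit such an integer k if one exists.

113 is prime, so by Euler's criterion 37 is a square mod 113 iff 37^((113−1)/2) = 37^56 ≡ 1 (mod 113).
Repeated squaring mod 113: 37^2 = 1369 ≡ 13; 37^4 ≡ 13² = 169 ≡ 56; 37^8 ≡ 56² = 3136 ≡ 85; 37^16 ≡ 85² = 7225 ≡ 106; 37^32 ≡ 106² = 11236 ≡ 49.
Since 56 = 32 + 16 + 8, 37^56 ≡ 49 · 106 · 85; multiplying out mod 113: 49·106 = 5194 ≡ 109, then 109·85 = 9265 ≡ 112. Thus 37^56 ≡ 112 ≡ −1 (mod 113).
The value −1 means 37 is a non-residue modulo 113, so k² ≡ 37 (mod 113) is impossible.

There is no such integer.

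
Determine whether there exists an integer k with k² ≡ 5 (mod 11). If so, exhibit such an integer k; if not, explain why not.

k = 4 works: 4² = 16, and 16 − 5 = 11 = 1·11.

k = 4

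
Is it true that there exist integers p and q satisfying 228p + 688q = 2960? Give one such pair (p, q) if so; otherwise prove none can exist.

p = 16, q = -1

Every value of 228p + 688q is a multiple of gcd(228, 688) = 4; since 4 ∣ 2960, solutions exist.
Dividing through by 4 reduces the equation to 57p + 172q = 740.
Run the Euclidean algorithm on 172 and 57: 172 = 3·57 + 1, 57 = 57·1 + 0.
Back-substituting, 1 = 172 − 3·57; that is, 57·(-3) + 172·1 = 1.
Multiplying through by 740: p = (-3)·740 = -2220, q = 1·740 = 740 is a solution.
Adding 13·172 to p and subtracting 13·57 from q gives the tidier solution (16, -1).
Check: 228·16 + 688·(-1) = 3648 − 688 = 2960. ✓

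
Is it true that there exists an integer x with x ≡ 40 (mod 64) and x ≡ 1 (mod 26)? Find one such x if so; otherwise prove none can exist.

Both moduli are multiples of 2 = gcd(64, 26), so any solution would satisfy x ≡ 40 and x ≡ 1 modulo 2 simultaneously.
These are incompatible: 40 − 1 = 39 is not divisible by 2.
So no integer satisfies both congruences.

There is no such integer.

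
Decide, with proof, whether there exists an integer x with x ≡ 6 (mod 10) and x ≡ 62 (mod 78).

The moduli are not coprime: gcd(10, 78) = 2. Compatibility requires 2 ∣ (62 − 6) = 56, which holds, so solutions exist.
Put x = 6 + 10t, so we need 10t ≡ 56 (mod 78), equivalently (divide by 2) 5t ≡ 28 (mod 39).
Since 5·8 = 40 = 1·39 + 1, the inverse of 5 mod 39 is 8.
Therefore t ≡ 8·28 = 224 ≡ 29 (mod 39).
Then x = 6 + 10·29 = 296.
Check: 296 mod 10 = 6, 296 mod 78 = 62. ✓

x = 296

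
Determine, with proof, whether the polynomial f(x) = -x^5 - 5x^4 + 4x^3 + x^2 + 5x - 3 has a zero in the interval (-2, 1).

f(-2) = -89 and f(1) = 1, which have opposite signs.
Since f is a polynomial it is continuous on [-2, 1].
By the Intermediate Value Theorem f must vanish at some point of (-2, 1).

Such a root exists.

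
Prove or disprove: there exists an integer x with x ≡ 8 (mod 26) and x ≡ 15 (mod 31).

x = 294

The moduli 26 and 31 are coprime, so by the Chinese Remainder Theorem a unique solution modulo 806 exists.
Write x = 8 + 26t and require 8 + 26t ≡ 15 (mod 31), i.e. 26t ≡ 7 (mod 31).
Since 26·6 = 156 = 5·31 + 1, the inverse of 26 mod 31 is 6.
Therefore t ≡ 6·7 = 42 ≡ 11 (mod 31).
Taking t = 11 gives x = 8 + 26·11 = 294.
Verify: 294 = 11·26 + 8 and 294 = 9·31 + 15. ✓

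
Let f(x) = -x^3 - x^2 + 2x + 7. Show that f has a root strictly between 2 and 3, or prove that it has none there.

No such root exists.

f(2) = -1 and f(3) = -23, both negative, so a sign-change argument is unavailable; we show f keeps this sign on the whole interval.
Shift to the endpoint 2: with x = 2 + u (0 < u < 1), one computes f(2 + u) = -u^3 - 7u^2 - 14u - 1.
The nonzero coefficients here are all negative, so for u > 0 every term is negative (or zero), and the constant term -1 is strictly negative.
Therefore f(x) < 0 throughout (2, 3), and f has no zero there.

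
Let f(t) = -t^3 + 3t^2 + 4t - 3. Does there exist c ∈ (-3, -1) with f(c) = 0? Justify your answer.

f(-3) = 39 and f(-1) = -3, which have opposite signs.
As a polynomial, f is continuous on every closed interval.
So by the Intermediate Value Theorem there is a c strictly between -3 and -1 with f(c) = 0.

Yes, f has a root in the interval.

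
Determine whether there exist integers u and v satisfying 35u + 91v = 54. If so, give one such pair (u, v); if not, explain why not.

gcd(35, 91) = 7, so every integer of the form 35u + 91v is a multiple of 7.
But 54 is not a multiple of 7 (it leaves remainder 5).
Therefore 35u + 91v = 54 has no solution in integers.

There are no such integers.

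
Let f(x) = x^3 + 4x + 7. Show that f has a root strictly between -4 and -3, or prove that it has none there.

No.

Evaluate at the endpoints: f(-4) = -73, f(-3) = -32 — same sign (negative).
The derivative f'(x) = 3x^2 + 4 is a quadratic with discriminant 0² − 4·3·4 = -48 < 0; it never vanishes, so it is always positive (sign of the leading coefficient).
Hence f is strictly increasing on ℝ, and in particular on [-4, -3]. A strictly monotone function with same-sign endpoint values stays negative on the whole interval, so f has no zero in (-4, -3).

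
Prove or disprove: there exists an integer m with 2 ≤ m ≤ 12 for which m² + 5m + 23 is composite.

The values for m = 2, 3, …, 12 are 37, 47, 59, 73, 89, 107, 127, 149, 173, 199, 227, and each of these is prime.
So no value in the range makes the expression composite.

No, no such integer m in that range exists.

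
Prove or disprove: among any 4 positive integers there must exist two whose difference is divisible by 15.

Consider the 4 integers 69, 70, 71, 72. They lie in distinct residue classes modulo 15, since 4 ≤ 15.
No two share a residue, so no pair has difference divisible by 15; the claim fails for this set.

No, the set {69, 70, 71, 72} is a counterexample.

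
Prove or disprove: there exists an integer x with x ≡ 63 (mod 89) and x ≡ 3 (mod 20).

x = 63

The moduli 89 and 20 are coprime, so by the Chinese Remainder Theorem a unique solution modulo 1780 exists.
Any solution of the first congruence is x = 63 + 89t; substituting into the second, 89t ≡ 3 − 63 ≡ 0 (mod 20).
89 ≡ 9 (mod 20), so this reads 9t ≡ 0 (mod 20). t = 0 satisfies this.
Taking t = 0 gives x = 63 + 89·0 = 63.
Verify: 63 = 0·89 + 63 and 63 = 3·20 + 3. ✓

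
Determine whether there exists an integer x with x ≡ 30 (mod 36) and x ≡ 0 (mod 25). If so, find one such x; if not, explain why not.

gcd(36, 25) = 1, so the Chinese Remainder Theorem guarantees exactly one residue class mod 900 satisfying both.
Write x = 30 + 36t and require 30 + 36t ≡ 0 (mod 25), i.e. 36t ≡ 20 (mod 25).
36 ≡ 11 (mod 25), so this reads 11t ≡ 20 (mod 25). Note 11·16 = 176 ≡ 1 (mod 25) (as 176 − 1 = 7·25), so 11⁻¹ ≡ 16.
Therefore t ≡ 16·20 = 320 ≡ 20 (mod 25).
With t = 20: x = 30 + 36·20 = 750.
Check: 750 mod 36 = 30, 750 mod 25 = 0. ✓

x = 750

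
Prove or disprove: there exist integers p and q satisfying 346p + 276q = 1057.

Any value of 346p + 276q is a multiple of gcd(346, 276) = 2.
However 1057 leaves remainder 1 on division by 2.
So the equation is unsolvable over ℤ.

There are no such integers.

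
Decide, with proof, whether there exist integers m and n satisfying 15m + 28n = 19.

m = 5, n = -2

15 and 28 are coprime, so 15m + 28n ranges over all of ℤ.
Dividing repeatedly: 28 = 1·15 + 13, 15 = 1·13 + 2, 13 = 6·2 + 1, 2 = 2·1 + 0.
Unwinding: 1 = 13 − 6·2 = 13 − 6·(15 − 1·13) = −6·15 + 7·13 = −6·15 + 7·(28 − 1·15) = 7·28 − 13·15, i.e. 15·(-13) + 28·7 = 1.
Multiplying through by 19: m = (-13)·19 = -247, n = 7·19 = 133 is a solution.
Shifting by a multiple of (28, −15) keeps it a solution: m = -247 + 9·28 = 5, n = 133 − 9·15 = -2.
Check: 15·5 + 28·(-2) = 75 − 56 = 19. ✓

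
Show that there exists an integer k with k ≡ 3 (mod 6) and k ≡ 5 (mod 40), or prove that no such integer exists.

gcd(6, 40) = 2. A simultaneous solution exists iff 3 ≡ 5 (mod 2); here 3 mod 2 = 1 = 5 mod 2, so it does.
List candidates k ≡ 3 (mod 6): 3, 9, 15, 21, 27, 33, 39, 45. Modulo 40 these are 3, 9, 15, 21, 27, 33, 39, 5; 45 gives 5 as required.
Indeed 45 ≡ 3 (mod 6) and 45 ≡ 5 (mod 40).

k = 45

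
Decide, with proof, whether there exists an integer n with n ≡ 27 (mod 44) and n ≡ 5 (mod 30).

gcd(44, 30) = 2. A simultaneous solution exists iff 27 ≡ 5 (mod 2); here 27 mod 2 = 1 = 5 mod 2, so it does.
The integers ≡ 27 (mod 44) are 27, 71, 115, 159, 203, 247, 291, 335, …; their remainders mod 30 are 27, 11, 25, 9, 23, 7, 21, 5, so n = 335 is the first that is ≡ 5 (mod 30).
Indeed 335 ≡ 27 (mod 44) and 335 ≡ 5 (mod 30).

n = 335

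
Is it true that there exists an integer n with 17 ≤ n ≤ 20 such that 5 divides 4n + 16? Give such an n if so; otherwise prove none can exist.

There is no such integer n in that range.

At n = 17, 4·17 + 16 = 84 ≡ 4 (mod 5), and each step in n adds 4, giving residues 4, 3, 2, 1 for n = 17, 18, 19, 20.
The residue 0 does not occur, so no n in [17, 20] makes 4n + 16 a multiple of 5.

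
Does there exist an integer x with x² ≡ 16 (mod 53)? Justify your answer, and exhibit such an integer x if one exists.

x = 49

x = 49 works: 49² = 2401, and 2401 − 16 = 2385 = 45·53.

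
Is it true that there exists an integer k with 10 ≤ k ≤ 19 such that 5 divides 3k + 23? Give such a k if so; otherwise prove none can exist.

k = 14 works, since 3·14 + 23 = 65 = 13·5.

k = 14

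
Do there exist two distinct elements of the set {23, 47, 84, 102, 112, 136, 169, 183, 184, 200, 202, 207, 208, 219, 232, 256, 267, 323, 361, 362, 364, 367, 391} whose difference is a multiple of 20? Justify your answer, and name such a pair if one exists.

Reduce each element mod 20: 23↦3, 47↦7, 84↦4, 102↦2, 112↦12, 136↦16, 169↦9, 183↦3, 184↦4, 200↦0, 202↦2, 207↦7, 208↦8, 219↦19, 232↦12, 256↦16, 267↦7, 323↦3, 361↦1, 362↦2, 364↦4, 367↦7, 391↦11. The residue 3 repeats (at 23 and 183), and 183 − 23 = 160 = 8·20.

Yes: 23 and 183.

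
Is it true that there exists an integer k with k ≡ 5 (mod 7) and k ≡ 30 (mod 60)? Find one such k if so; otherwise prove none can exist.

gcd(7, 60) = 1, so the Chinese Remainder Theorem guarantees exactly one residue class mod 420 satisfying both.
Any solution of the first congruence is k = 5 + 7t; substituting into the second, 7t ≡ 30 − 5 ≡ 25 (mod 60).
Note 7·43 = 301 ≡ 1 (mod 60) (as 301 − 1 = 5·60), so 7⁻¹ ≡ 43.
Therefore t ≡ 43·25 = 1075 ≡ 55 (mod 60).
With t = 55: k = 5 + 7·55 = 390.
Check: 390 mod 7 = 5, 390 mod 60 = 30. ✓

k = 390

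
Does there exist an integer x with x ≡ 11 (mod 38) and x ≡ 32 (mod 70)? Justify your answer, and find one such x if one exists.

gcd(38, 70) = 2. If x ≡ 11 (mod 38) and x ≡ 32 (mod 70), then x ≡ 11 (mod 2) and x ≡ 32 (mod 2).
These are incompatible: 11 − 32 = -21 is not divisible by 2.
Hence the system has no solution.

There is no such integer.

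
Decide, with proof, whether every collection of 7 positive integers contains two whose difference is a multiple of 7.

No; for instance {21, 22, 23, 24, 25, 26, 27} is a counterexample.

Try 7 consecutive integers, 21, 22, …, 27. Their remainders mod 7 are 0, 1, 2, 3, 4, 5, 6 — pairwise different, as any 7 ≤ 7 consecutive integers have distinct residues.
Any two of them differ by at most 6 < 7 and by at least 1, so no difference is a multiple of 7.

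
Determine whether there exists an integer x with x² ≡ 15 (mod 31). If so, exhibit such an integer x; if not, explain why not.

No such integer exists.

31 is prime, so by Euler's criterion 15 is a square mod 31 iff 15^((31−1)/2) = 15^15 ≡ 1 (mod 31).
Repeated squaring mod 31: 15^2 = 225 ≡ 8; 15^4 ≡ 8² = 64 ≡ 2; 15^8 ≡ 2² = 4 ≡ 4.
Since 15 = 8 + 4 + 2 + 1, 15^15 ≡ 4 · 2 · 8 · 15; multiplying out mod 31: 4·2 = 8 ≡ 8, then 8·8 = 64 ≡ 2, then 2·15 = 30 ≡ 30. Thus 15^15 ≡ 30 ≡ −1 (mod 31).
The value −1 means 15 is a non-residue modulo 31, so x² ≡ 15 (mod 31) is impossible.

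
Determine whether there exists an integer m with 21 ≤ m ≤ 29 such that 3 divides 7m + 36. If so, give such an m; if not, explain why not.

m = 21

m = 21 works, since 7·21 + 36 = 183 = 61·3.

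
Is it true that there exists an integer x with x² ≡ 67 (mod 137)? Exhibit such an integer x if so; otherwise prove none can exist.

There is no such integer.

137 is prime, so by Euler's criterion 67 is a square mod 137 iff 67^((137−1)/2) = 67^68 ≡ 1 (mod 137).
Repeated squaring mod 137: 67^2 = 4489 ≡ 105; 67^4 ≡ 105² = 11025 ≡ 65; 67^8 ≡ 65² = 4225 ≡ 115; 67^16 ≡ 115² = 13225 ≡ 73; 67^32 ≡ 73² = 5329 ≡ 123; 67^64 ≡ 123² = 15129 ≡ 59.
Since 68 = 64 + 4, 67^68 ≡ 59 · 65; multiplying out mod 137: 59·65 = 3835 ≡ 136. Thus 67^68 ≡ 136 ≡ −1 (mod 137).
The value −1 means 67 is a non-residue modulo 137, so x² ≡ 67 (mod 137) is impossible.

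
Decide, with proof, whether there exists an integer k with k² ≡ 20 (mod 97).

No, no such integer exists.

Apply Euler's criterion with the prime 97: 20 is a quadratic residue iff 20^48 ≡ 1 (mod 97), and a non-residue iff it is ≡ −1.
Repeated squaring mod 97: 20^2 = 400 ≡ 12; 20^4 ≡ 12² = 144 ≡ 47; 20^8 ≡ 47² = 2209 ≡ 75; 20^16 ≡ 75² = 5625 ≡ 96; 20^32 ≡ 96² = 9216 ≡ 1.
Since 48 = 32 + 16, 20^48 ≡ 1 · 96; multiplying out mod 97: 1·96 = 96 ≡ 96. Thus 20^48 ≡ 96 ≡ −1 (mod 97).
By Euler's criterion 20 is a quadratic non-residue mod 97: no k satisfies k² ≡ 20 (mod 97).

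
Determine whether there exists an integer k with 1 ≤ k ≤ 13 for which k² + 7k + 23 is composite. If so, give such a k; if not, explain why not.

k = 8

At k = 8: 8² + 7·8 + 23 = 143 = 11·13, which is composite.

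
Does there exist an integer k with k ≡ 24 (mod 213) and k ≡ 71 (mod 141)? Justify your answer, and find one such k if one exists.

No, no such integer exists.

Reduce both congruences modulo 3, which divides 213 and 141: they say k ≡ 24 (mod 3) and k ≡ 71 (mod 3).
However 24 ≡ 0 and 71 ≡ 2 (mod 3), and 0 ≠ 2.
Therefore no such k exists.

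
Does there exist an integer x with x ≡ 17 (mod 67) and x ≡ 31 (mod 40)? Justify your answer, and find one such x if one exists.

x = 151

Since 67 and 40 share no common factor, CRT says the pair of congruences has a solution (unique mod 2680).
Any solution of the first congruence is x = 17 + 67t; substituting into the second, 67t ≡ 31 − 17 ≡ 14 (mod 40).
67 ≡ 27 (mod 40), so this reads 27t ≡ 14 (mod 40). To invert 27 modulo 40: 40 = 1·27 + 13, 27 = 2·13 + 1, 13 = 13·1 + 0, and unwinding, 1 = 27 − 2·13 = 27 − 2·(40 − 1·27) = −2·40 + 3·27. Thus 27⁻¹ ≡ 3 (mod 40).
Therefore t ≡ 3·14 = 42 ≡ 2 (mod 40).
Taking t = 2 gives x = 17 + 67·2 = 151.
Check: 151 mod 67 = 17, 151 mod 40 = 31. ✓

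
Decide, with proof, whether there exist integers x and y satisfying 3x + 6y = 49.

Both 3 and 6 are divisible by gcd(3, 6) = 3, hence so is any combination 3x + 6y.
But 49 = 3·16 + 1, so 3 ∤ 49.
Therefore 3x + 6y = 49 has no solution in integers.

There are no such integers.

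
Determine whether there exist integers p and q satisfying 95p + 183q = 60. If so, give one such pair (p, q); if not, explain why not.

p = 174, q = -90

Since gcd(95, 183) = 1, every integer is an integer combination of 95 and 183.
Dividing repeatedly: 183 = 1·95 + 88, 95 = 1·88 + 7, 88 = 12·7 + 4, 7 = 1·4 + 3, 4 = 1·3 + 1, 3 = 3·1 + 0.
Working back up the chain: 1 = 4 − 1·3 = 4 − (7 − 1·4) = −7 + 2·4 = −7 + 2·(88 − 12·7) = 2·88 − 25·7 = 2·88 − 25·(95 − 1·88) = −25·95 + 27·88 = −25·95 + 27·(183 − 1·95) = 27·183 − 52·95. So 95·(-52) + 183·27 = 1.
Scaling by 60 gives the particular solution (p, q) = (-3120, 1620).
Adding 18·183 to p and subtracting 18·95 from q gives the tidier solution (174, -90).
Indeed 95·174 + 183·(-90) = 16530 − 16470 = 60.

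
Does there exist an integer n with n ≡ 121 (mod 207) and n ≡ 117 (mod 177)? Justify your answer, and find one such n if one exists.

There is no such integer.

Reduce both congruences modulo 3, which divides 207 and 177: they say n ≡ 121 (mod 3) and n ≡ 117 (mod 3).
But 121 mod 3 = 1 while 117 mod 3 = 0, a contradiction.
Hence the system has no solution.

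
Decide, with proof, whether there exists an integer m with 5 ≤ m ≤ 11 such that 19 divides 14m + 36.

m = 11 works, since 14·11 + 36 = 190 = 10·19.

m = 11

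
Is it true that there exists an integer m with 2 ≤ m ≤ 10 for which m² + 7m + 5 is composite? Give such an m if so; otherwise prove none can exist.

m = 10

At m = 10: 10² + 7·10 + 5 = 175 = 5·35, which is composite.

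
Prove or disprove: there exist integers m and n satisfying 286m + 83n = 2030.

m = 10, n = -10

286 and 83 are coprime, so 286m + 83n ranges over all of ℤ.
Run the Euclidean algorithm on 286 and 83: 286 = 3·83 + 37, 83 = 2·37 + 9, 37 = 4·9 + 1, 9 = 9·1 + 0.
Back-substituting, 1 = 37 − 4·9 = 37 − 4·(83 − 2·37) = −4·83 + 9·37 = −4·83 + 9·(286 − 3·83) = 9·286 − 31·83; that is, 286·9 + 83·(-31) = 1.
Multiplying through by 2030: m = 9·2030 = 18270, n = (-31)·2030 = -62930 is a solution.
Subtracting 220·83 from m and adding 220·286 to n gives the tidier solution (10, -10).
Indeed 286·10 + 83·(-10) = 2860 − 830 = 2030.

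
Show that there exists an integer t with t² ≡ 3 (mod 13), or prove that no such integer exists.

Take t = 9. Then 9² = 81 = 6·13 + 3, so 9² ≡ 3 (mod 13).

t = 9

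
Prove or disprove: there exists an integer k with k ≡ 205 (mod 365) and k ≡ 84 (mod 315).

gcd(365, 315) = 5. If k ≡ 205 (mod 365) and k ≡ 84 (mod 315), then k ≡ 205 (mod 5) and k ≡ 84 (mod 5).
However 205 ≡ 0 and 84 ≡ 4 (mod 5), and 0 ≠ 4.
Therefore no such k exists.

No, no such integer exists.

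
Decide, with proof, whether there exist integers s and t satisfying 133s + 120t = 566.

Since gcd(133, 120) = 1, every integer is an integer combination of 133 and 120.
Euclidean algorithm: 133 = 1·120 + 13, 120 = 9·13 + 3, 13 = 4·3 + 1, 3 = 3·1 + 0.
Back-substituting, 1 = 13 − 4·3 = 13 − 4·(120 − 9·13) = −4·120 + 37·13 = −4·120 + 37·(133 − 1·120) = 37·133 − 41·120; that is, 133·37 + 120·(-41) = 1.
Multiplying through by 566: s = 37·566 = 20942, t = (-41)·566 = -23206 is a solution.
The general solution is s = 20942 + 120k, t = -23206 − 133k; taking k = -174 gives the smaller pair s = 62, t = -64.
Indeed 133·62 + 120·(-64) = 8246 − 7680 = 566.

s = 62, t = -64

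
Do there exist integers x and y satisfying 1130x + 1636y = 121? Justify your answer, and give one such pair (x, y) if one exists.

No, no such integers exist.

Both 1130 and 1636 are divisible by gcd(1130, 1636) = 2, hence so is any combination 1130x + 1636y.
But 121 is not a multiple of 2 (it leaves remainder 1).
Hence no integers x, y satisfy the equation.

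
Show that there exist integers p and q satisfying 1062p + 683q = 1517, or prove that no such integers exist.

p = 514, q = -797

1062 and 683 are coprime, so 1062p + 683q ranges over all of ℤ.
Dividing repeatedly: 1062 = 1·683 + 379, 683 = 1·379 + 304, 379 = 1·304 + 75, 304 = 4·75 + 4, 75 = 18·4 + 3, 4 = 1·3 + 1, 3 = 3·1 + 0.
Back-substituting, 1 = 4 − 1·3 = 4 − (75 − 18·4) = −75 + 19·4 = −75 + 19·(304 − 4·75) = 19·304 − 77·75 = 19·304 − 77·(379 − 1·304) = −77·379 + 96·304 = −77·379 + 96·(683 − 1·379) = 96·683 − 173·379 = 96·683 − 173·(1062 − 1·683) = −173·1062 + 269·683; that is, 1062·(-173) + 683·269 = 1.
Scaling by 1517 gives the particular solution (p, q) = (-262441, 408073).
The general solution is p = -262441 + 683k, q = 408073 − 1062k; taking k = 385 gives the smaller pair p = 514, q = -797.
Indeed 1062·514 + 683·(-797) = 545868 − 544351 = 1517.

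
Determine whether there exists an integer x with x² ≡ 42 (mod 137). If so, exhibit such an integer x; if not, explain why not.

No such integer exists.

Apply Euler's criterion with the prime 137: 42 is a quadratic residue iff 42^68 ≡ 1 (mod 137), and a non-residue iff it is ≡ −1.
Squaring successively (mod 137): 42^2 = 1764 ≡ 120; 42^4 ≡ 120² = 14400 ≡ 15; 42^8 ≡ 15² = 225 ≡ 88; 42^16 ≡ 88² = 7744 ≡ 72; 42^32 ≡ 72² = 5184 ≡ 115; 42^64 ≡ 115² = 13225 ≡ 73.
Since 68 = 64 + 4, 42^68 ≡ 73 · 15; multiplying out mod 137: 73·15 = 1095 ≡ 136. Thus 42^68 ≡ 136 ≡ −1 (mod 137).
The value −1 means 42 is a non-residue modulo 137, so x² ≡ 42 (mod 137) is impossible.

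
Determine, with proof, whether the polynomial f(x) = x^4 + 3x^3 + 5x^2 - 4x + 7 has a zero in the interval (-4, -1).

The endpoint values f(-4) = 167 and f(-1) = 14 are both positive. Claim: f(x) > 0 for every x in (-4, -1).
Substitute x = -1 − u, where 0 < u < 3 on the interval. Expanding, f(-1 − u) = u^4 + u^3 + 2u^2 + 9u + 14.
The nonzero coefficients here are all positive, so for u > 0 every term is positive (or zero), and the constant term 14 is strictly positive.
Therefore f(x) > 0 throughout (-4, -1), and f has no zero there.

No such root exists.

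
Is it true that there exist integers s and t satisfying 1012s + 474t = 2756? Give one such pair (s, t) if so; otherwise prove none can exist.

s = 206, t = -434

Since gcd(1012, 474) = 2 and 2756 = 2·1378, Bézout's identity guarantees a solution.
Dividing through by 2 reduces the equation to 506s + 237t = 1378.
Euclidean algorithm: 506 = 2·237 + 32, 237 = 7·32 + 13, 32 = 2·13 + 6, 13 = 2·6 + 1, 6 = 6·1 + 0.
Unwinding: 1 = 13 − 2·6 = 13 − 2·(32 − 2·13) = −2·32 + 5·13 = −2·32 + 5·(237 − 7·32) = 5·237 − 37·32 = 5·237 − 37·(506 − 2·237) = −37·506 + 79·237, i.e. 506·(-37) + 237·79 = 1.
Multiplying through by 1378: s = (-37)·1378 = -50986, t = 79·1378 = 108862 is a solution.
Shifting by a multiple of (237, −506) keeps it a solution: s = -50986 + 216·237 = 206, t = 108862 − 216·506 = -434.
Check: 1012·206 + 474·(-434) = 208472 − 205716 = 2756. ✓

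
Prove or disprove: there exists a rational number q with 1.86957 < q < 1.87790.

q = 15/8

Scale by 8: the interval becomes (14.95656, 15.02320), which contains the integer 15.
Dividing back, 1.86957 < 15/8 < 1.87790, and 15/8 is rational.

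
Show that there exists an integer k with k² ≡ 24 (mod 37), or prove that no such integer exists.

Apply Euler's criterion with the prime 37: 24 is a quadratic residue iff 24^18 ≡ 1 (mod 37), and a non-residue iff it is ≡ −1.
Squaring successively (mod 37): 24^2 = 576 ≡ 21; 24^4 ≡ 21² = 441 ≡ 34; 24^8 ≡ 34² = 1156 ≡ 9; 24^16 ≡ 9² = 81 ≡ 7.
Since 18 = 16 + 2, 24^18 ≡ 7 · 21; multiplying out mod 37: 7·21 = 147 ≡ 36. Thus 24^18 ≡ 36 ≡ −1 (mod 37).
The value −1 means 24 is a non-residue modulo 37, so k² ≡ 24 (mod 37) is impossible.

No, no such integer exists.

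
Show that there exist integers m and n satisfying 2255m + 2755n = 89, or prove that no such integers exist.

Both 2255 and 2755 are divisible by gcd(2255, 2755) = 5, hence so is any combination 2255m + 2755n.
But 89 = 5·17 + 4, so 5 ∤ 89.
Therefore 2255m + 2755n = 89 has no solution in integers.

No, no such integers exist.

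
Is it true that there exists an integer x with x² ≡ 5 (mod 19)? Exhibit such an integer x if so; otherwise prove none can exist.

x = 9

Take x = 9. Then 9² = 81 = 4·19 + 5, so 9² ≡ 5 (mod 19).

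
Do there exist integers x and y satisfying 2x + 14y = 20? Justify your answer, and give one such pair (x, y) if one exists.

x = 3, y = 1

gcd(2, 14) = 2, and 2 divides 20, so integer solutions exist.
Dividing through by 2 reduces the equation to 1x + 7y = 10.
The coefficient of x is 1, so setting y = 0 and x = 10 already solves it.
The general solution is x = 10 + 7k, y = 0 − 1k; taking k = -1 gives the smaller pair x = 3, y = 1.
Indeed 2·3 + 14·1 = 6 + 14 = 20.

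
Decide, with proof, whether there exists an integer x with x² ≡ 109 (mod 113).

x = 83

Take x = 83. Then 83² = 6889 = 60·113 + 109, so 83² ≡ 109 (mod 113).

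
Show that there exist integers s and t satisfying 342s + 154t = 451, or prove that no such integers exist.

Both 342 and 154 are divisible by gcd(342, 154) = 2, hence so is any combination 342s + 154t.
But 451 is not a multiple of 2 (it leaves remainder 1).
Therefore 342s + 154t = 451 has no solution in integers.

No such integers exist.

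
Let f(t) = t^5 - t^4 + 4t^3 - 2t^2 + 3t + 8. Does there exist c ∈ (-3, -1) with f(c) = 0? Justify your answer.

No such root exists.

The endpoint values f(-3) = -451 and f(-1) = -3 are both negative. Claim: f(t) < 0 for every t in (-3, -1).
Shift to the endpoint -1: with t = -1 − u (0 < u < 2), one computes f(-1 − u) = -u^5 - 6u^4 - 18u^3 - 30u^2 - 28u - 3.
The nonzero coefficients here are all negative, so for u > 0 every term is negative (or zero), and the constant term -3 is strictly negative.
So f is strictly negative on (-3, -1); no root exists in the interval.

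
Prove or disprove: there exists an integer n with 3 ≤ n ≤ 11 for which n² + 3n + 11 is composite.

At n = 5: 5² + 3·5 + 11 = 51 = 3·17, which is composite.

n = 5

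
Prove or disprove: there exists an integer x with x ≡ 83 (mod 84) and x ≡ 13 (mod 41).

gcd(84, 41) = 1, so the Chinese Remainder Theorem guarantees exactly one residue class mod 3444 satisfying both.
Any solution of the first congruence is x = 83 + 84t; substituting into the second, 84t ≡ 13 − 83 ≡ 12 (mod 41).
84 ≡ 2 (mod 41), so this reads 2t ≡ 12 (mod 41). Note 2·21 = 42 ≡ 1 (mod 41) (as 42 − 1 = 1·41), so 2⁻¹ ≡ 21.
Multiplying by 21: t ≡ 21·12 = 252 ≡ 6 (mod 41).
With t = 6: x = 83 + 84·6 = 587.
Verify: 587 = 6·84 + 83 and 587 = 14·41 + 13. ✓

x = 587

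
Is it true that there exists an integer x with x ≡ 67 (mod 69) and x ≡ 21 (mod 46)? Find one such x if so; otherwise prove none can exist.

Here gcd(69, 46) = 23, and both 67 and 21 leave remainder 21 mod 23, so the system is consistent.
In fact x = 67 itself already satisfies 67 mod 46 = 21.
Verify: 67 = 0·69 + 67 and 67 = 1·46 + 21. ✓

x = 67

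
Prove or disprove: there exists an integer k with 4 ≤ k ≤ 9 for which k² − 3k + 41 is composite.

k = 7

At k = 7: 7² − 3·7 + 41 = 69 = 3·23, which is composite.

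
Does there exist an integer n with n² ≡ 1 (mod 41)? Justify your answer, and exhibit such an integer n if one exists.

Take n = 1. Then 1² = 1, and since 0 ≤ 1 < 41 this is already reduced: 1² ≡ 1 (mod 41).

n = 1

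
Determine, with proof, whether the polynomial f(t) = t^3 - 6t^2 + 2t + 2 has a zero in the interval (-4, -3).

f(-4) = -166 and f(-3) = -85, both negative, so a sign-change argument is unavailable; we show f keeps this sign on the whole interval.
Shift to the endpoint -3: with t = -3 − u (0 < u < 1), one computes f(-3 − u) = -u^3 - 15u^2 - 65u - 85.
All 4 nonzero coefficients of this polynomial in u are negative; hence for u > 0 the value is a sum of negative terms (the constant -85 among them).
Therefore f(t) < 0 throughout (-4, -3), and f has no zero there.

No such root exists.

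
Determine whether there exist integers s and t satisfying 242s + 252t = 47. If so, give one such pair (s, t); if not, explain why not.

No such integers exist.

Any value of 242s + 252t is a multiple of gcd(242, 252) = 2.
But 47 is not a multiple of 2 (it leaves remainder 1).
Therefore 242s + 252t = 47 has no solution in integers.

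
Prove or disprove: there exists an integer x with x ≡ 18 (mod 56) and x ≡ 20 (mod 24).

There is no such integer.

Reduce both congruences modulo 8, which divides 56 and 24: they say x ≡ 18 (mod 8) and x ≡ 20 (mod 8).
But 18 mod 8 = 2 while 20 mod 8 = 4, a contradiction.
Hence the system has no solution.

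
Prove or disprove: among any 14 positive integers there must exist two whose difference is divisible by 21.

Consider the 14 integers 23, 24, …, 36. They lie in distinct residue classes modulo 21, since 14 ≤ 21.
The differences between them range over 1, …, 13, none of which is divisible by 21.

No; for instance {23, 24, 25, 26, 27, 28, 29, 30, 31, 32, 33, 34, 35, 36} is a counterexample.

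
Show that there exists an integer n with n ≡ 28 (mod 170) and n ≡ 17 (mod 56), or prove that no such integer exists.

Both moduli are multiples of 2 = gcd(170, 56), so any solution would satisfy n ≡ 28 and n ≡ 17 modulo 2 simultaneously.
However 28 ≡ 0 and 17 ≡ 1 (mod 2), and 0 ≠ 1.
So no integer satisfies both congruences.

There is no such integer.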